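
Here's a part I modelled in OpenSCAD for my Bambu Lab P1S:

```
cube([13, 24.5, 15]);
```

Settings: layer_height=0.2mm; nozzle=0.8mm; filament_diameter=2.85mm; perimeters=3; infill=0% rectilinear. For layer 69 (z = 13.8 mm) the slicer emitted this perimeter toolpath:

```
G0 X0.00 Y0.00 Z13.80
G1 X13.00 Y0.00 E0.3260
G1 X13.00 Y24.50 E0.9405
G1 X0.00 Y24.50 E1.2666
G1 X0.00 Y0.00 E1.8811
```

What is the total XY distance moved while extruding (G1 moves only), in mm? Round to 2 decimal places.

Sum the Euclidean lengths of each G1 segment: total = 75.00 mm.

75.00 mm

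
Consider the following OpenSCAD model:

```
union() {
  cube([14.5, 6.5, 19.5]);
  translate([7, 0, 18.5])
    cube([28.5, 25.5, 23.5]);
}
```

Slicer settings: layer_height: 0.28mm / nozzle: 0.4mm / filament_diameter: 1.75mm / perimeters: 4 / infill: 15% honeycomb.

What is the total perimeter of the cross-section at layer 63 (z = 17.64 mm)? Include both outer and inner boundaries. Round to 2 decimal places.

42.00 mm

At z = 17.64 mm: the cube is present — its section is the full 14.5×6.5 rectangle (perimeter 42.00 mm); the cube at (7, 0) is absent (z outside [18.5, 42]); Combining (union): only the 14.5×6.5 cube is present, so the union is just that shape — boundary = 42.00 mm. Overall, the cross-section is a single solid region. Total boundary length (outer) = 42.00 mm.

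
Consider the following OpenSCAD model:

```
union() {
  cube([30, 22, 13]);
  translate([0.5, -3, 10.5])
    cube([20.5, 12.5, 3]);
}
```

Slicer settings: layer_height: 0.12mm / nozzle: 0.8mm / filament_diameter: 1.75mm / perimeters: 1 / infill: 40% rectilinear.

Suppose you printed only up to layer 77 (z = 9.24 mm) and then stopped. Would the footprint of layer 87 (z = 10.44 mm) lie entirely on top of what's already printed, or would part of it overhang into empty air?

Compare the two slices. At z = 9.24: the cube is present — its section is the full 30×22 rectangle (area 660.00 mm²); the cube at (0.5, -3) is absent (z outside [10.5, 13.5]); Combining (union): only the 30×22 cube is present, so the union is just that shape — area = 660.00 mm². At z = 10.44: the cube (footprint 30×22) is included at this height (area 660.00 mm²); the cube at (0.5, -3) is not intersected at this z (z outside [10.5, 13.5]); Taking the union: only the 30×22 cube is present, so the union is just that shape — area = 660.00 mm². Checking containment: the cross-section at z = 10.44 is a subset of the cross-section at z = 9.24.

entirely on top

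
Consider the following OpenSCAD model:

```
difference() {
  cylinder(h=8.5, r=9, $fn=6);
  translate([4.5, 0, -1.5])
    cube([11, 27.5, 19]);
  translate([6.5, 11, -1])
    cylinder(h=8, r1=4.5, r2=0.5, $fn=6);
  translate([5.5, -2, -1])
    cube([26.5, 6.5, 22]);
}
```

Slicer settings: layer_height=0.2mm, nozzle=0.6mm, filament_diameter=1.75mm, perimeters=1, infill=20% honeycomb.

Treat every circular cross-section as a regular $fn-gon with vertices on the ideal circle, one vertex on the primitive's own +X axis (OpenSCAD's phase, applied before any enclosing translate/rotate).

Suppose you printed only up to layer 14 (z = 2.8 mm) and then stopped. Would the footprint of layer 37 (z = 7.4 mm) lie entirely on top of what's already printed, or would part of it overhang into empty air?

Compare the two slices. At z = 2.8: the r=9 cylinder contributes a regular 6-gon of circumradius 9 (area = (6/2)·9.000²·sin(360°/6) = 210.44 mm²); the cube at (4.5, 0) (footprint 11×27.5) is included at this height (area 302.50 mm²); the cone at (6.5, 11) contributes a regular 6-gon of circumradius 2.600 (interpolated between r1=4.5 and r2=0.5 at t=0.475) (area = (6/2)·2.600²·sin(360°/6) = 17.56 mm²); the 26.5×6.5 cube at (5.5, -2) contributes its full rectangle (area 172.25 mm²); After the difference (first − rest): starting from the r=9 cylinder (210.44 mm²), the 11×27.5 cube at (4.5, 0) partially overlaps it — only the 17.54 mm² overlap (of its 302.50 mm²) is removed, clipping the outline; the cone at (6.5, 11) misses the remaining region (no effect); the 26.5×6.5 cube at (5.5, -2) partially overlaps it — only the 5.85 mm² overlap (of its 172.25 mm²) is removed, clipping the outline — area = 187.06 mm². At z = 7.4: the cylinder: section is a regular 6-gon, circumradius r=9 (area = (6/2)·9.000²·sin(360°/6) = 210.44 mm²); the cube at (4.5, 0) (footprint 11×27.5) is included at this height (area 302.50 mm²); the cone at (6.5, 11) is not intersected at this z (z outside [-1, 7]); the cube at (5.5, -2) is present — its section is the full 26.5×6.5 rectangle (area 172.25 mm²); Subtracting the remaining from the first: starting from the r=9 cylinder (210.44 mm²), the 11×27.5 cube at (4.5, 0) partially overlaps it — only the 17.54 mm² overlap (of its 302.50 mm²) is removed, clipping the outline; the 26.5×6.5 cube at (5.5, -2) partially overlaps it — only the 5.85 mm² overlap (of its 172.25 mm²) is removed, clipping the outline — area = 187.06 mm². Checking containment: the cross-section at z = 7.4 is a subset of the cross-section at z = 2.8.

entirely on top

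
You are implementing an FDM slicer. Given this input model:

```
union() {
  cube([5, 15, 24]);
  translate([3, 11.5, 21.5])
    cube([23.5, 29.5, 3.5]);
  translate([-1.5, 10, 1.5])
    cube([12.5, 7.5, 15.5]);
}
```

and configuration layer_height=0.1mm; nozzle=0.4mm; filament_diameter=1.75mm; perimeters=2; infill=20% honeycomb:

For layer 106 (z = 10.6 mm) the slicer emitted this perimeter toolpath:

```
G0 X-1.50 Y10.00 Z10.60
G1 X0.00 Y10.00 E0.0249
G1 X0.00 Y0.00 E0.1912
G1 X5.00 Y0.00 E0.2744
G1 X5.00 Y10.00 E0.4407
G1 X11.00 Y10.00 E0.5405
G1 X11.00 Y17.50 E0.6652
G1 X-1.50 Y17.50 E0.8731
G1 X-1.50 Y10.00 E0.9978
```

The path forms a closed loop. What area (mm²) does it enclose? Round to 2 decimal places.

Apply the shoelace formula to the sequence of (X, Y) vertices; enclosed area = 143.75 mm².

143.75 mm²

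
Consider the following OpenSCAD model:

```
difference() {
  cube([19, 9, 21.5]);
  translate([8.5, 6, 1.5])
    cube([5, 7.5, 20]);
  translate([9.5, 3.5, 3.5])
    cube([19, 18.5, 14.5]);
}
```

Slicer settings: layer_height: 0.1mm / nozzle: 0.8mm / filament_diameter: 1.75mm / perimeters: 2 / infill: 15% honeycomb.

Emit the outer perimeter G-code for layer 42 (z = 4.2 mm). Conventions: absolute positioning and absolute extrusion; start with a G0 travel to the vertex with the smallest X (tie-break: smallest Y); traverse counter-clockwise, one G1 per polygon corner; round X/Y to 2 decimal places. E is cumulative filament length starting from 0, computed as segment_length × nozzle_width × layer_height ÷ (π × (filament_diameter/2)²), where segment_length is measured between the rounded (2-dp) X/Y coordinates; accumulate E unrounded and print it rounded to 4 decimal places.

At z = 4.2 mm: the 19×9 cube contributes its full rectangle; the cube at (8.5, 6) (footprint 5×7.5) is included at this height; the cube at (9.5, 3.5) (footprint 19×18.5) is included at this height; After the difference (first − rest): starting from the 19×9 cube, the 5×7.5 cube at (8.5, 6) partially overlaps it — only the 15.00 mm² overlap (of its 37.50 mm²) is removed, clipping the outline; the 19×18.5 cube at (9.5, 3.5) partially overlaps it — only the 40.25 mm² overlap (of its 351.50 mm²) is removed, clipping the outline — 1 connected region. The outline is a single polygon with 8 vertices. Extrusion per mm of travel: 0.8 × 0.1 / (π × 0.875²) = 0.033260. Accumulating E over each segment gives final E = 1.8626.

G0 X0.00 Y0.00 Z4.20
G1 X19.00 Y0.00 E0.6319
G1 X19.00 Y3.50 E0.7484
G1 X9.50 Y3.50 E1.0643
G1 X9.50 Y6.00 E1.1475
G1 X8.50 Y6.00 E1.1807
G1 X8.50 Y9.00 E1.2805
G1 X0.00 Y9.00 E1.5632
G1 X0.00 Y0.00 E1.8626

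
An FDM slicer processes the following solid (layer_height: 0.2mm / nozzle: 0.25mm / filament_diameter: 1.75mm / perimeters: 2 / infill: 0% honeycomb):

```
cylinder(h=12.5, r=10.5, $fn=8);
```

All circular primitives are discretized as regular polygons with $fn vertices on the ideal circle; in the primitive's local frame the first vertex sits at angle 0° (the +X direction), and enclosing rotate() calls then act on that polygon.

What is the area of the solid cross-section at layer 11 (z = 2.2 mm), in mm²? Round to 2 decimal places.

At z = 2.2 mm: the r=10.5 cylinder contributes a regular 8-gon of circumradius 10.5 (area = (8/2)·10.500²·sin(360°/8) = 311.83 mm²). Overall, the cross-section is a single solid region. Net area = 311.83 mm².

311.83 mm²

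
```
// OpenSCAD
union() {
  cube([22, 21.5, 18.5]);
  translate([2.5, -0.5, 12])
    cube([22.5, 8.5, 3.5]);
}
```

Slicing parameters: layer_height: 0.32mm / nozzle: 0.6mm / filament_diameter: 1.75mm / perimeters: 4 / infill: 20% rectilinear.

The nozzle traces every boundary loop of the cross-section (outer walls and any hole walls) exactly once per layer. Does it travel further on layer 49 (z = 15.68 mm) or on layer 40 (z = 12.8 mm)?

Layer 49 (z = 15.68): the cube is present — its section is the full 22×21.5 rectangle (perimeter 87.00 mm); the cube at (2.5, -0.5) does not reach this height (z outside [12, 15.5]); Combining (union): only the 22×21.5 cube is present, so the union is just that shape — boundary = 87.00 mm. So its perimeter = 87.00 mm. Layer 40 (z = 12.8): the 22×21.5 cube contributes its full rectangle (perimeter 87.00 mm); the cube at (2.5, -0.5) is present — its section is the full 22.5×8.5 rectangle (perimeter 62.00 mm); Merging all regions: the regions partially overlap (shared area 156.00 mm²), so the edge portions inside another operand are dropped and the merged outline is re-measured after clipping — boundary = 94.00 mm. So its perimeter = 94.00 mm. Layer 40 is larger (94.00 vs 87.00 mm).

layer 40 (z = 12.8 mm)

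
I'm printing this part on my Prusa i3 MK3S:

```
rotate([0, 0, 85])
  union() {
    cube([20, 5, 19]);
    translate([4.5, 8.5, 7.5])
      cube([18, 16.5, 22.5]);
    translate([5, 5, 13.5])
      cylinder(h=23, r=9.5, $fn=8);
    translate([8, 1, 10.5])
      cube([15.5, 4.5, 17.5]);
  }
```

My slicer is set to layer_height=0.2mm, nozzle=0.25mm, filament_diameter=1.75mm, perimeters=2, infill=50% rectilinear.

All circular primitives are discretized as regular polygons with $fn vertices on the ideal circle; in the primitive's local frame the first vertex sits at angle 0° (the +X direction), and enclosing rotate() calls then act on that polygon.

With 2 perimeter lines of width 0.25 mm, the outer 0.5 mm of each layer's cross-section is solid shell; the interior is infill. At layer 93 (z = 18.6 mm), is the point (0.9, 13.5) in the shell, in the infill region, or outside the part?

At z = 18.6 mm: the 20×5 cube contributes its full rectangle; the 18×16.5 cube at (4.5, 8.5) contributes its full rectangle; the r=9.5 cylinder at (5, 5) gives a regular 8-gon of circumradius 9.5 (constant along its height); the cube at (8, 1) is present — its section is the full 15.5×4.5 rectangle; Combining (union): the regions partially overlap (shared area 154.57 mm²), so overlapping operands fuse into one piece — 1 connected region; (rotated 85° about Z; rotation is an isometry so areas/perimeters/island counts are preserved). Overall, the cross-section is a single solid region. Undo the 85° rotation: the query point maps to (13.527, 0.280) in the un-rotated model frame. The nearest boundary edge runs (20.00, 0.00)→(12.43, 0.00); distance from the point to it = 0.28 mm. The point is inside the cross-section, 0.28 mm from the nearest boundary — within the 0.5 mm shell band (2 × 0.25).

shell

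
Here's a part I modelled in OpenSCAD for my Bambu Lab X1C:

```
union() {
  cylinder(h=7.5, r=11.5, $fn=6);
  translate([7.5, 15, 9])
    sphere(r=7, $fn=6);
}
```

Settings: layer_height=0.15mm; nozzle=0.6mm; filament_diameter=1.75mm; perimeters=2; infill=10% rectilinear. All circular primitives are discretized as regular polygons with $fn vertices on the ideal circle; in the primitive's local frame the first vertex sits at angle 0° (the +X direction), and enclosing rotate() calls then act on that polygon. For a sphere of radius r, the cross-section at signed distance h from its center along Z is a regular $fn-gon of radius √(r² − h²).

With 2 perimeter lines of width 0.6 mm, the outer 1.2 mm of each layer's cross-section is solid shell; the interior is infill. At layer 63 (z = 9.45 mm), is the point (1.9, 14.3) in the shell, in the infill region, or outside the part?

shell

At z = 9.45 mm: the cylinder does not reach this height (z outside [0, 7.5]); the r=7 sphere at (7.5, 15) contributes a regular 6-gon of circumradius √(7²−0.45²) = 6.986; Merging all regions: only the r=7 sphere at (7.5, 15) is present, so the union is just that shape — 1 connected region. Overall, the cross-section is a single solid region. The nearest boundary edge runs (0.51, 15.00)→(4.01, 8.95); distance from the point to it = 0.85 mm. The point is inside the cross-section, 0.85 mm from the nearest boundary — within the 1.2 mm shell band (2 × 0.6).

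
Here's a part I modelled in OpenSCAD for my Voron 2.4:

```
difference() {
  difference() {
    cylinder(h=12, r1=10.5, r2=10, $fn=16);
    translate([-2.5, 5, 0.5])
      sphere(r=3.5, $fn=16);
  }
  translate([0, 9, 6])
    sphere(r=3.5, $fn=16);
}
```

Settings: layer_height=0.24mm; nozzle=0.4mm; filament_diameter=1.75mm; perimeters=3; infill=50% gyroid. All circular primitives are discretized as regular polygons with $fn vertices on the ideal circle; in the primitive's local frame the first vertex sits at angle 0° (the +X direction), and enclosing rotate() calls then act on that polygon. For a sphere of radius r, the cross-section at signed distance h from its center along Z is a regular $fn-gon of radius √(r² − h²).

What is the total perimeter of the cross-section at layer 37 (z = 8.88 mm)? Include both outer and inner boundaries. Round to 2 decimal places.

67.27 mm

At z = 8.88 mm: the cone: at t=0.740 of its height the radius interpolates to r₁+(r₂−r₁)t = 10.130, giving a regular 16-gon of that circumradius (perimeter = 2·16·10.130·sin(180°/16) = 63.24 mm); the sphere at (-2.5, 5) does not reach this height (|z−center|=8.380 > r=3.5); After the difference (first − rest): none of the subtracted shapes is present at this height, so the cone is unchanged — boundary = 63.24 mm; the r=3.5 sphere at (0, 9) slices to a regular 16-gon of circumradius 1.989 (√(r²−h²) with h=2.88 from center) (perimeter = 2·16·1.989·sin(180°/16) = 12.42 mm); Taking the first minus the rest: starting from the result so far, the r=3.5 sphere at (0, 9) partially overlaps it — only the 9.65 mm² overlap (of its 12.11 mm²) is removed, clipping the outline — boundary = 67.27 mm. Overall, the cross-section is a single solid region. Total boundary length (outer) = 67.27 mm.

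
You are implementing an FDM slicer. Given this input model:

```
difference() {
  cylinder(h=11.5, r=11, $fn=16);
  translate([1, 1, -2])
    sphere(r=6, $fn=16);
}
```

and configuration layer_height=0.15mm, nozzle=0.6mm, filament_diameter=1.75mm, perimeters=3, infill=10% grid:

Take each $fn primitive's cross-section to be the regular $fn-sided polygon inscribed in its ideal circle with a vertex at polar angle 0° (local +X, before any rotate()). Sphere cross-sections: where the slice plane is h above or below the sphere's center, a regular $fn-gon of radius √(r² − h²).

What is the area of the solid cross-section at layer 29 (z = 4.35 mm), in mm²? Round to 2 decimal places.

At z = 4.35 mm: the r=11 cylinder gives a regular 16-gon of circumradius 11 (constant along its height) (area = (16/2)·11.000²·sin(360°/16) = 370.44 mm²); the sphere at (1, 1) is not intersected at this z (|z−center|=6.350 > r=6); Taking the first minus the rest: none of the subtracted shapes is present at this height, so the r=11 cylinder is unchanged — area = 370.44 mm². Overall, the cross-section is a single solid region. Net area = 370.44 mm².

370.44 mm²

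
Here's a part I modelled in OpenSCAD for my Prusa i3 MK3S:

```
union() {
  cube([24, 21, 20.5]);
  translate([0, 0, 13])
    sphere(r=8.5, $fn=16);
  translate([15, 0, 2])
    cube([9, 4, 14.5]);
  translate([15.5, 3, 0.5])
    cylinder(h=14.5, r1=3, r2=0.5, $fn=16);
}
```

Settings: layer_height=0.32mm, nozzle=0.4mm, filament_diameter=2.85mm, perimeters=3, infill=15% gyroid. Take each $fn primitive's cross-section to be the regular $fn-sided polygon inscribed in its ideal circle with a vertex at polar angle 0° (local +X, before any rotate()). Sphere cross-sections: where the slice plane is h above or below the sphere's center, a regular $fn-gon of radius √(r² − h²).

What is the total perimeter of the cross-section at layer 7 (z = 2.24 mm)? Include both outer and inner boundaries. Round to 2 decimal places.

At z = 2.24 mm: the 24×21 cube contributes its full rectangle (perimeter 90.00 mm); the sphere is absent (|z−center|=10.760 > r=8.5); the cube at (15, 0) is present — its section is the full 9×4 rectangle (perimeter 26.00 mm); the cone at (15.5, 3) contributes a regular 16-gon of circumradius 2.700 (interpolated between r1=3 and r2=0.5 at t=0.120) (perimeter = 2·16·2.700·sin(180°/16) = 16.86 mm); Combining (union): the regions partially overlap (shared area 58.32 mm²), so the edge portions inside another operand are dropped and the merged outline is re-measured after clipping — boundary = 90.00 mm. Overall, the cross-section is a single solid region. Total boundary length (outer) = 90.00 mm.

90.00 mm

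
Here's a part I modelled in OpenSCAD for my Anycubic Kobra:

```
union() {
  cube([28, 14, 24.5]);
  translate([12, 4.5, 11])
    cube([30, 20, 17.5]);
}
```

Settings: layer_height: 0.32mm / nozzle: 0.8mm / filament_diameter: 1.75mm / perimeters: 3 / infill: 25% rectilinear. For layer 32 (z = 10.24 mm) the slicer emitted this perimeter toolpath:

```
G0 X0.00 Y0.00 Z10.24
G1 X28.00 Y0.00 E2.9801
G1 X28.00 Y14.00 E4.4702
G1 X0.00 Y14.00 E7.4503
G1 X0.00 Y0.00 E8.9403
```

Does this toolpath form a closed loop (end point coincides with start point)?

Start point (G0): (0.00, 0.00). End point (last G1): the path returns to the start — closed.

yes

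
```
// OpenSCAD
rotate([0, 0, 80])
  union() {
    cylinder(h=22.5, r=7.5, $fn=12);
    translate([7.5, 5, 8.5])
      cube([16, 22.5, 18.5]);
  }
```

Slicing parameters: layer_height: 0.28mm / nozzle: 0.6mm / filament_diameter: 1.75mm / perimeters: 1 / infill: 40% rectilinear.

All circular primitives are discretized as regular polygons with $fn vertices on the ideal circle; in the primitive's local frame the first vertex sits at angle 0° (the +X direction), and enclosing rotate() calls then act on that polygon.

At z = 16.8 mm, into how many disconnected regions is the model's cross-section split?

2

At z = 16.8 mm: the r=7.5 cylinder gives a regular 12-gon of circumradius 7.5 (constant along its height); the cube at (7.5, 5) is present — its section is the full 16×22.5 rectangle; Combining (union): the 2 present regions are separate (no shared area or edge), so areas and boundary lengths simply add and each stays a separate island — 2 connected regions; (rotated 80° about Z; rotation is an isometry so areas/perimeters/island counts are preserved). The result has 2 disconnected regions.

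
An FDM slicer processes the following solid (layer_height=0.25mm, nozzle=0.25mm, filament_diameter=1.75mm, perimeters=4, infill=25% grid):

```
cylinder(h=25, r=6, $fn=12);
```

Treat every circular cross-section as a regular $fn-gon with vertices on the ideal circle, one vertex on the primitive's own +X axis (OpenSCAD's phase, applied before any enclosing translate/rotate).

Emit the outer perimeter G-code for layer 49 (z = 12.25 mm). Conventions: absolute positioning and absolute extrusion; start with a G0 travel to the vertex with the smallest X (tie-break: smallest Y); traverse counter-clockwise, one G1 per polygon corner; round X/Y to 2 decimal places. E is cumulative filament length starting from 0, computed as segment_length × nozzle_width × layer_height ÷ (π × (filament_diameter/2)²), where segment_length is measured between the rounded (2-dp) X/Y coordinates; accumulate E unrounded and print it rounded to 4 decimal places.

At z = 12.25 mm: the cylinder: section is a regular 12-gon, circumradius r=6. The outline is a single polygon with 12 vertices. Extrusion per mm of travel: 0.25 × 0.25 / (π × 0.875²) = 0.025984. Accumulating E over each segment gives final E = 0.9688.

G0 X-6.00 Y0.00 Z12.25
G1 X-5.20 Y-3.00 E0.0807
G1 X-3.00 Y-5.20 E0.1615
G1 X0.00 Y-6.00 E0.2422
G1 X3.00 Y-5.20 E0.3229
G1 X5.20 Y-3.00 E0.4037
G1 X6.00 Y0.00 E0.4844
G1 X5.20 Y3.00 E0.5651
G1 X3.00 Y5.20 E0.6459
G1 X0.00 Y6.00 E0.7266
G1 X-3.00 Y5.20 E0.8073
G1 X-5.20 Y3.00 E0.8881
G1 X-6.00 Y0.00 E0.9688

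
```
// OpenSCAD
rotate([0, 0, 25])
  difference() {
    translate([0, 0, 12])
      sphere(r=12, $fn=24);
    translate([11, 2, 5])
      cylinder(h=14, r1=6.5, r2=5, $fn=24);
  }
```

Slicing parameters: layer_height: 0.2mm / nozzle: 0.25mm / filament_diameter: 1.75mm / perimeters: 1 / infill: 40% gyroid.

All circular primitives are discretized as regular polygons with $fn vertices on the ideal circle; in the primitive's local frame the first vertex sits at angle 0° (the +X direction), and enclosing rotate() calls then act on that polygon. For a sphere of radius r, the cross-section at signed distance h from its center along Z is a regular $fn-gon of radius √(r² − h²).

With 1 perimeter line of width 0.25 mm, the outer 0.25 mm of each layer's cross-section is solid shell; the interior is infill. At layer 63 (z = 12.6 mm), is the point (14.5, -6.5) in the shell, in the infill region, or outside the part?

outside

At z = 12.6 mm: the r=12 sphere slices to a regular 24-gon of circumradius 11.985 (√(r²−h²) with h=0.6 from center); the cone at (11, 2): at t=0.543 of its height the radius interpolates to r₁+(r₂−r₁)t = 5.686, giving a regular 24-gon of that circumradius; Subtracting the remaining from the first: starting from the r=12 sphere, the cone at (11, 2) partially overlaps it — only the 53.32 mm² overlap (of its 100.40 mm²) is removed, clipping the outline — 1 connected region; (rotated 25° about Z; rotation is an isometry so areas/perimeters/island counts are preserved). Overall, the cross-section is a single solid region. Undo the 25° rotation: the query point maps to (10.394, -12.019) in the un-rotated model frame. The nearest boundary edge runs (8.47, -8.47)→(5.99, -10.38); distance from the point to it = 3.98 mm. The point is not inside any of the regions above, so it lies outside the cross-section (3.98 mm from the nearest boundary).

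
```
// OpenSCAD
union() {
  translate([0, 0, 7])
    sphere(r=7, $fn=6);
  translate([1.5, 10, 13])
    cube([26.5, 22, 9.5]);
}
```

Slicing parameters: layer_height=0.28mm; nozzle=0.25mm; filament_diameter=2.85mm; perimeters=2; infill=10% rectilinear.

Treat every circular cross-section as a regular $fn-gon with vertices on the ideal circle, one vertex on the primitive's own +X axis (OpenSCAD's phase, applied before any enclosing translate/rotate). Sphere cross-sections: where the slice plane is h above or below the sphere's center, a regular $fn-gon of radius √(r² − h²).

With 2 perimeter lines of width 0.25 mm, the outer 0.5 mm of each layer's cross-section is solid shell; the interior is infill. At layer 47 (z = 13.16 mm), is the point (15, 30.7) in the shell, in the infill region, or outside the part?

infill

At z = 13.16 mm: the r=7 sphere contributes a regular 6-gon of circumradius √(7²−6.16²) = 3.325; the 26.5×22 cube at (1.5, 10) contributes its full rectangle; Merging all regions: the 2 present regions are separate (no shared area or edge), so areas and boundary lengths simply add and each stays a separate island — 2 connected regions. Overall, the cross-section has 2 separate islands. The nearest boundary edge runs (1.50, 32.00)→(28.00, 32.00); distance from the point to it = 1.30 mm. (Shell/infill is judged within the island containing the point — the largest one.) The point is inside the cross-section and 1.30 mm from the nearest boundary — more than the 0.5 mm shell width (2 × 0.25), so it's in the infill interior.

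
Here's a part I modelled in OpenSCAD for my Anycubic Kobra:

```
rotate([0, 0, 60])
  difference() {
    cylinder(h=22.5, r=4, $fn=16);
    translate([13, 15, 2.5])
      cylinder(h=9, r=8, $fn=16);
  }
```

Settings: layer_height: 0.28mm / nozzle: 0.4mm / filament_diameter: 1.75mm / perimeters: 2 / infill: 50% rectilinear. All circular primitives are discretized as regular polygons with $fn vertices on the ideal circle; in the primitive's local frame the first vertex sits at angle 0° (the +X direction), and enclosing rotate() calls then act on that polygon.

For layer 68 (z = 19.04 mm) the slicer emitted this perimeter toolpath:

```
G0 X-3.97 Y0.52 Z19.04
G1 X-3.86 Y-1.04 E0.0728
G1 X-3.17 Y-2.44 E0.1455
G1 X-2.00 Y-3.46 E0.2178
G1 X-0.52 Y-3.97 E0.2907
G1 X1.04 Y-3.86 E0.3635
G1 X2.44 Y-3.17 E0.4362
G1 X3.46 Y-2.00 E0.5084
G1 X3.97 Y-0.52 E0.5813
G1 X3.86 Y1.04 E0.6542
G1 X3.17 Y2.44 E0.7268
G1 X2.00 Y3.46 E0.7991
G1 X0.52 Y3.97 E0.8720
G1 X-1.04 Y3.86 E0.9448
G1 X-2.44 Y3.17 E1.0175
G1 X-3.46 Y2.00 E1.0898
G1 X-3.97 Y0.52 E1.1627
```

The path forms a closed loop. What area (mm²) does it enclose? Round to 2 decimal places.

48.97 mm²

Apply the shoelace formula to the sequence of (X, Y) vertices; enclosed area = 48.97 mm².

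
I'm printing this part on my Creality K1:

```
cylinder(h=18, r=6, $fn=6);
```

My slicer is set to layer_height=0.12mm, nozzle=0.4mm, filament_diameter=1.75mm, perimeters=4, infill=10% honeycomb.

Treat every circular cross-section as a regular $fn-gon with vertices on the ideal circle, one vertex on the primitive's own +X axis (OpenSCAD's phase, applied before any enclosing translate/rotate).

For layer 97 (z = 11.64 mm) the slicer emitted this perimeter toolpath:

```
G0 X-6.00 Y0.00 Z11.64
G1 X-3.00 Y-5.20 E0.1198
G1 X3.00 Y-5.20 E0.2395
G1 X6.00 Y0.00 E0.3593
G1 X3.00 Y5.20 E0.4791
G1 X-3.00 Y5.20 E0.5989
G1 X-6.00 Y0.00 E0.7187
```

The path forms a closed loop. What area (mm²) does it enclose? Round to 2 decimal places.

93.60 mm²

Apply the shoelace formula to the sequence of (X, Y) vertices; enclosed area = 93.60 mm².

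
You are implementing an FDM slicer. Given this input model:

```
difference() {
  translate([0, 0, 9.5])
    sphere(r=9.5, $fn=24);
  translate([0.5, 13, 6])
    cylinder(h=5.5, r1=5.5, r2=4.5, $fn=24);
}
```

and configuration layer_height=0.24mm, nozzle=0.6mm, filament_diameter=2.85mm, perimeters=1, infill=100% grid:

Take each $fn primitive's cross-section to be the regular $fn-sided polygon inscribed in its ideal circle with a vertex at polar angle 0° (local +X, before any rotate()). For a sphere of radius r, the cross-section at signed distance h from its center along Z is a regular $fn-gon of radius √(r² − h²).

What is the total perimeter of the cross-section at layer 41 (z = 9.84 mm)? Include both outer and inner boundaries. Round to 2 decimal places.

59.75 mm

At z = 9.84 mm: the r=9.5 sphere contributes a regular 24-gon of circumradius √(9.5²−0.34²) = 9.494 (perimeter = 2·24·9.494·sin(180°/24) = 59.48 mm); the cone at (0.5, 13) contributes a regular 24-gon of circumradius 4.802 (interpolated between r1=5.5 and r2=4.5 at t=0.698) (perimeter = 2·24·4.802·sin(180°/24) = 30.08 mm); After the difference (first − rest): starting from the r=9.5 sphere, the cone at (0.5, 13) partially overlaps it — only the 4.36 mm² overlap (of its 71.61 mm²) is removed, clipping the outline — boundary = 59.75 mm. Overall, the cross-section is a single solid region. Total boundary length (outer) = 59.75 mm.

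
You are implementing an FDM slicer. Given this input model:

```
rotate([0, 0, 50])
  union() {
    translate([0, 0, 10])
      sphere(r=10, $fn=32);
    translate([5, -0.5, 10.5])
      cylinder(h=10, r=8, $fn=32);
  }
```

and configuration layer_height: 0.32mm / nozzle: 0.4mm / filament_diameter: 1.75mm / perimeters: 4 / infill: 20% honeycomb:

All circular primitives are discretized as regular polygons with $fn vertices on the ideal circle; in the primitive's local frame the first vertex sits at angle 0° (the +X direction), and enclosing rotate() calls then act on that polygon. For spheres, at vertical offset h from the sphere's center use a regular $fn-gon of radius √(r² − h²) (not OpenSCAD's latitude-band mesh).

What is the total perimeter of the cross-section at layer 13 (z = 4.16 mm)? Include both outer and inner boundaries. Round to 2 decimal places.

At z = 4.16 mm: the r=10 sphere contributes a regular 32-gon of circumradius √(10²−5.84²) = 8.118 (perimeter = 2·32·8.118·sin(180°/32) = 50.92 mm); the cylinder at (5, -0.5) is absent (z outside [10.5, 20.5]); Merging all regions: only the r=10 sphere is present, so the union is just that shape — boundary = 50.92 mm; (rotated 50° about Z; rotation is an isometry so areas/perimeters/island counts are preserved). Overall, the cross-section is a single solid region. Total boundary length (outer) = 50.92 mm.

50.92 mm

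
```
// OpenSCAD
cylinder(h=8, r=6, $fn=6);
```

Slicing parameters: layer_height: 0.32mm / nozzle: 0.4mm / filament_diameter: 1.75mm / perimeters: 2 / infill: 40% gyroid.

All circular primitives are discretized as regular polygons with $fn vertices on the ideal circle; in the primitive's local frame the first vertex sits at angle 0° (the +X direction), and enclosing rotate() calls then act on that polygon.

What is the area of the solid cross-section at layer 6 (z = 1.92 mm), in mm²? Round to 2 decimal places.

At z = 1.92 mm: the r=6 cylinder gives a regular 6-gon of circumradius 6 (constant along its height) (area = (6/2)·6.000²·sin(360°/6) = 93.53 mm²). Overall, the cross-section is a single solid region. Net area = 93.53 mm².

93.53 mm²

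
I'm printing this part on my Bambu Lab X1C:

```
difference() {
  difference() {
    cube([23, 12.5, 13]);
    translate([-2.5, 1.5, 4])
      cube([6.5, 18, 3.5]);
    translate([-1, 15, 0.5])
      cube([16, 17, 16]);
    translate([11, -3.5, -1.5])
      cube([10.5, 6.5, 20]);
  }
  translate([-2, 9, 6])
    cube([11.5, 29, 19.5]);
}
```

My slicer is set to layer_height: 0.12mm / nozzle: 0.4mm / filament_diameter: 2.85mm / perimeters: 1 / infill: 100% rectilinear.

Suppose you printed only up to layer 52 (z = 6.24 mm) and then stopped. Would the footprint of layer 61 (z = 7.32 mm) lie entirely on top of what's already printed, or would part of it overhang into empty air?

entirely on top

Compare the two slices. At z = 6.24: the 23×12.5 cube contributes its full rectangle (area 287.50 mm²); the cube at (-2.5, 1.5) (footprint 6.5×18) is included at this height (area 117.00 mm²); the cube at (-1, 15) (footprint 16×17) is included at this height (area 272.00 mm²); the 10.5×6.5 cube at (11, -3.5) contributes its full rectangle (area 68.25 mm²); Taking the first minus the rest: starting from the 23×12.5 cube (287.50 mm²), the 6.5×18 cube at (-2.5, 1.5) partially overlaps it — only the 44.00 mm² overlap (of its 117.00 mm²) is removed, clipping the outline; the 16×17 cube at (-1, 15) misses the remaining region (no effect); the 10.5×6.5 cube at (11, -3.5) partially overlaps it — only the 31.50 mm² overlap (of its 68.25 mm²) is removed, clipping the outline — area = 212.00 mm²; the cube at (-2, 9) is present — its section is the full 11.5×29 rectangle (area 333.50 mm²); Taking the first minus the rest: starting from the result so far (212.00 mm²), the 11.5×29 cube at (-2, 9) partially overlaps it — only the 19.25 mm² overlap (of its 333.50 mm²) is removed, clipping the outline — area = 192.75 mm². At z = 7.32: the 23×12.5 cube contributes its full rectangle (area 287.50 mm²); the cube at (-2.5, 1.5) (footprint 6.5×18) is included at this height (area 117.00 mm²); the cube at (-1, 15) is present — its section is the full 16×17 rectangle (area 272.00 mm²); the cube at (11, -3.5) (footprint 10.5×6.5) is included at this height (area 68.25 mm²); Taking the first minus the rest: starting from the 23×12.5 cube (287.50 mm²), the 6.5×18 cube at (-2.5, 1.5) partially overlaps it — only the 44.00 mm² overlap (of its 117.00 mm²) is removed, clipping the outline; the 16×17 cube at (-1, 15) misses the remaining region (no effect); the 10.5×6.5 cube at (11, -3.5) partially overlaps it — only the 31.50 mm² overlap (of its 68.25 mm²) is removed, clipping the outline — area = 212.00 mm²; the cube at (-2, 9) is present — its section is the full 11.5×29 rectangle (area 333.50 mm²); Taking the first minus the rest: starting from that combined region (212.00 mm²), the 11.5×29 cube at (-2, 9) partially overlaps it — only the 19.25 mm² overlap (of its 333.50 mm²) is removed, clipping the outline — area = 192.75 mm². Checking containment: the cross-section at z = 7.32 is a subset of the cross-section at z = 6.24.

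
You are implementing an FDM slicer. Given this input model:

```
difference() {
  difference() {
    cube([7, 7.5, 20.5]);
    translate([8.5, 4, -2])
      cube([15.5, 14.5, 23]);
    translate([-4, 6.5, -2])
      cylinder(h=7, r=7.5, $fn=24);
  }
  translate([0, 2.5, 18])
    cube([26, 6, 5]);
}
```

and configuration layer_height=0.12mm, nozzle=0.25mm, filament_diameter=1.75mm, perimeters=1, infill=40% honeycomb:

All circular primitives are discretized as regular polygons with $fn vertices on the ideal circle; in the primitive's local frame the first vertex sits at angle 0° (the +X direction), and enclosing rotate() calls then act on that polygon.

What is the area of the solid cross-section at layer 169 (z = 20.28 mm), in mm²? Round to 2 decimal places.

At z = 20.28 mm: the cube is present — its section is the full 7×7.5 rectangle (area 52.50 mm²); the 15.5×14.5 cube at (8.5, 4) contributes its full rectangle (area 224.75 mm²); the cylinder at (-4, 6.5) is absent (z outside [-2, 5]); Taking the first minus the rest: starting from the 7×7.5 cube (52.50 mm²), the 15.5×14.5 cube at (8.5, 4) misses the remaining region (no effect) — area = 52.50 mm²; the 26×6 cube at (0, 2.5) contributes its full rectangle (area 156.00 mm²); Taking the first minus the rest: starting from that combined region (52.50 mm²), the 26×6 cube at (0, 2.5) partially overlaps it — only the 35.00 mm² overlap (of its 156.00 mm²) is removed, clipping the outline — area = 17.50 mm². Overall, the cross-section is a single solid region. Net area = 17.50 mm².

17.50 mm²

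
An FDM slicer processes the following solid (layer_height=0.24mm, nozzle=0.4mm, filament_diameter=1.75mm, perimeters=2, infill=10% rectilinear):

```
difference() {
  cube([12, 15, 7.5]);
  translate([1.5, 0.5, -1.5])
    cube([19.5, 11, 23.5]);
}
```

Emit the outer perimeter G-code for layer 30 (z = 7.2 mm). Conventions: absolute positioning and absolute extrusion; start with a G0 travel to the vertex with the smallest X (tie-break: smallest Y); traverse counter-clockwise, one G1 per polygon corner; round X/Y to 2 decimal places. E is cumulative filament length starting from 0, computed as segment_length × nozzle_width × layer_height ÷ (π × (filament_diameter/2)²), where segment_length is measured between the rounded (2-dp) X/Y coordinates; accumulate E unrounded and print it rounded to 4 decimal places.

G0 X0.00 Y0.00 Z7.20
G1 X12.00 Y0.00 E0.4789
G1 X12.00 Y0.50 E0.4989
G1 X1.50 Y0.50 E0.9180
G1 X1.50 Y11.50 E1.3570
G1 X12.00 Y11.50 E1.7761
G1 X12.00 Y15.00 E1.9158
G1 X0.00 Y15.00 E2.3947
G1 X0.00 Y0.00 E2.9934

At z = 7.2 mm: the 12×15 cube contributes its full rectangle; the cube at (1.5, 0.5) is present — its section is the full 19.5×11 rectangle; Taking the first minus the rest: starting from the 12×15 cube, the 19.5×11 cube at (1.5, 0.5) partially overlaps it — only the 115.50 mm² overlap (of its 214.50 mm²) is removed, clipping the outline — 1 connected region. The outline is a single polygon with 8 vertices. Extrusion per mm of travel: 0.4 × 0.24 / (π × 0.875²) = 0.039912. Accumulating E over each segment gives final E = 2.9934.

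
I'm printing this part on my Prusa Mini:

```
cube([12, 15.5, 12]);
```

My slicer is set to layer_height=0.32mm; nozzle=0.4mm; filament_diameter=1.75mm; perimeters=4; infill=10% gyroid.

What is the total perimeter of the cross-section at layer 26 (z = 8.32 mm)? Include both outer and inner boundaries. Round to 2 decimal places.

At z = 8.32 mm: the cube is present — its section is the full 12×15.5 rectangle (perimeter 55.00 mm). Overall, the cross-section is a single solid region. Total boundary length (outer) = 55.00 mm.

55.00 mm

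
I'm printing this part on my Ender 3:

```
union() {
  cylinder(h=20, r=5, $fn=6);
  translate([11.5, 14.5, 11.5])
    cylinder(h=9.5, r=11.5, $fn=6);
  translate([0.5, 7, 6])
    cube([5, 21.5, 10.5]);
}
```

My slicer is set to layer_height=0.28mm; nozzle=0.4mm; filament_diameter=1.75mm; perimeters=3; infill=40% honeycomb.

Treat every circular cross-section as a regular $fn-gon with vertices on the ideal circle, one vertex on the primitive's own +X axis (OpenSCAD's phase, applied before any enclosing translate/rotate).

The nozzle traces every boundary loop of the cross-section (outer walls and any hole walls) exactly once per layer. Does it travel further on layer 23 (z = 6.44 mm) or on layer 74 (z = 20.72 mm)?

layer 23 (z = 6.44 mm)

Layer 23 (z = 6.44): the r=5 cylinder gives a regular 6-gon of circumradius 5 (constant along its height) (perimeter = 2·6·5.000·sin(180°/6) = 30.00 mm); the cylinder at (11.5, 14.5) does not reach this height (z outside [11.5, 21]); the cube at (0.5, 7) (footprint 5×21.5) is included at this height (perimeter 53.00 mm); Merging all regions: the 2 present regions are separate (no shared area or edge), so areas and boundary lengths simply add and each stays a separate island — boundary = 83.00 mm. So its perimeter = 83.00 mm. Layer 74 (z = 20.72): the cylinder does not reach this height (z outside [0, 20]); the r=11.5 cylinder at (11.5, 14.5) contributes a regular 6-gon of circumradius 11.5 (perimeter = 2·6·11.500·sin(180°/6) = 69.00 mm); the cube at (0.5, 7) is absent (z outside [6, 16.5]); Taking the union: only the r=11.5 cylinder at (11.5, 14.5) is present, so the union is just that shape — boundary = 69.00 mm. So its perimeter = 69.00 mm. Layer 23 is larger (83.00 vs 69.00 mm).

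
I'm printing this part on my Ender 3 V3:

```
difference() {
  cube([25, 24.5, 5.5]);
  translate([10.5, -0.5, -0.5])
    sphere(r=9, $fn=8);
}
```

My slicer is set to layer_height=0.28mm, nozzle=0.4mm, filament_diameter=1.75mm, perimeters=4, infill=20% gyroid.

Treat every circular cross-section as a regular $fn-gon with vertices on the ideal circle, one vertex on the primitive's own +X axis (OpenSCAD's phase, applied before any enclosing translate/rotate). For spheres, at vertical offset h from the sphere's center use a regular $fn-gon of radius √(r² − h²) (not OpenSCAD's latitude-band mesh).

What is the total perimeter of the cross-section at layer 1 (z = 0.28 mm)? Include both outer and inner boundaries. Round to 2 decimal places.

107.85 mm

At z = 0.28 mm: the cube (footprint 25×24.5) is included at this height (perimeter 99.00 mm); the r=9 sphere at (10.5, -0.5) contributes a regular 8-gon of circumradius √(9²−0.78²) = 8.966 (perimeter = 2·8·8.966·sin(180°/8) = 54.90 mm); Taking the first minus the rest: starting from the 25×24.5 cube, the r=9 sphere at (10.5, -0.5) partially overlaps it — only the 104.83 mm² overlap (of its 227.38 mm²) is removed, clipping the outline — boundary = 107.85 mm. Overall, the cross-section is a single solid region. Total boundary length (outer) = 107.85 mm.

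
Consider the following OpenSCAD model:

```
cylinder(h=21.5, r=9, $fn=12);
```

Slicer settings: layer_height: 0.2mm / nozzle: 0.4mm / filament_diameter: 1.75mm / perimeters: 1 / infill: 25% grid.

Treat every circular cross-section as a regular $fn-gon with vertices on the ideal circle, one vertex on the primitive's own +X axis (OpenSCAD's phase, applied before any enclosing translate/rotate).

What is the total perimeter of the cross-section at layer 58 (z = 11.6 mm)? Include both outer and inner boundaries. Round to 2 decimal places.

55.90 mm

At z = 11.6 mm: the cylinder: section is a regular 12-gon, circumradius r=9 (perimeter = 2·12·9.000·sin(180°/12) = 55.90 mm). Overall, the cross-section is a single solid region. Total boundary length (outer) = 55.90 mm.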